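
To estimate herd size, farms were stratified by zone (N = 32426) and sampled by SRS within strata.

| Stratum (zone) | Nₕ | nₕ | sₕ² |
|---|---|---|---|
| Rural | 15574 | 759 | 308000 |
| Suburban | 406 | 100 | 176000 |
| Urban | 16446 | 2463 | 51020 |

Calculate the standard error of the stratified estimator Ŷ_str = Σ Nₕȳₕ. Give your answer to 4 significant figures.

314000

Var(Ŷ_str) = Σₕ Nₕ²(1 − fₕ)sₕ²/nₕ.
Rural: 15574²·(1 − 759/15574)·308000/759 = 9.3629082 × 10^10.
Suburban: 406²·(1 − 100/406)·176000/100 = 2.1865536 × 10^8.
Urban: 16446²·(1 − 2463/16446)·51020/2463 = 4.7636153 × 10^9.
Sum = 9.8611353 × 10^10.
SE = √(9.8611353 × 10^10) = 314000.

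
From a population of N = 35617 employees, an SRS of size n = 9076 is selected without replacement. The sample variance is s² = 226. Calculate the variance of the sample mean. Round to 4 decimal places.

0.0186

Under SRS without replacement, Var(ȳ) = (1 − f)·s²/n with f = n/N = 9076/35617 = 0.25482214.
Var(ȳ) = (1 − 0.25482214)·226/9076 = 0.74517786·0.024900837 = 0.018555553.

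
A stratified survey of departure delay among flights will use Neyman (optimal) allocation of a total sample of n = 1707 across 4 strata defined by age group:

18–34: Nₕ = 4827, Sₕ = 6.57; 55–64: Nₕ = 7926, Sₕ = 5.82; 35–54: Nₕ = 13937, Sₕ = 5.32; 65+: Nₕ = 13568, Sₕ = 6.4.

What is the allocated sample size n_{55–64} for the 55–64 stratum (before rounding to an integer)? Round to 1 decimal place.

Neyman allocation: nₕ = n·NₕSₕ / Σⱼ NⱼSⱼ.
Σ NⱼSⱼ = 4827·6.57 + 7926·5.82 + 13937·5.32 + 13568·6.4 = 238822.75.
n_{55–64} = 1707·7926·5.82 / 238822.75 = 329.7.

329.7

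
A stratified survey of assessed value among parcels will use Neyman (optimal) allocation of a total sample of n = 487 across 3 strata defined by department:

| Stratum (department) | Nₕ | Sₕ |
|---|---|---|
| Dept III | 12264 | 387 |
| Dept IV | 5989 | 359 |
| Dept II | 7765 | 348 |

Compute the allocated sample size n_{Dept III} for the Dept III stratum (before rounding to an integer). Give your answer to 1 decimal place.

Neyman allocation: nₕ = n·NₕSₕ / Σⱼ NⱼSⱼ.
Σ NⱼSⱼ = 12264·387 + 5989·359 + 7765·348 = 9.598439 × 10^6.
n_{Dept III} = 487·12264·387 / (9.598439 × 10^6) = 240.8.

240.8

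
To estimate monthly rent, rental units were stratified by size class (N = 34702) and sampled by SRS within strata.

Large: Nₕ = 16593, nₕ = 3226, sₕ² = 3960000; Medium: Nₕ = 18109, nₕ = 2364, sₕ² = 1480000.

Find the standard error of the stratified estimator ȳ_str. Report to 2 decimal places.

19.35

Var(ȳ_str) = Σₕ Wₕ²(1 − fₕ)sₕ²/nₕ with Wₕ = Nₕ/N, N = 34702.
Large: Wₕ = 0.47815688; term = 0.47815688²·(1 − 0.19441933)·3960000/3226 = 226.08965.
Medium: Wₕ = 0.52184312; term = 0.52184312²·(1 − 0.13054282)·1480000/2364 = 148.23214.
Sum = 374.32179.
SE = √(374.32179) = 19.35.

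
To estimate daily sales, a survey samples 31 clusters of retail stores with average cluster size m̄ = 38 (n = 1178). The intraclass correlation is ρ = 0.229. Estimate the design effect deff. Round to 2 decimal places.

deff = 1 + (38 − 1)·0.229 = 1 + 8.473 = 9.473.

9.47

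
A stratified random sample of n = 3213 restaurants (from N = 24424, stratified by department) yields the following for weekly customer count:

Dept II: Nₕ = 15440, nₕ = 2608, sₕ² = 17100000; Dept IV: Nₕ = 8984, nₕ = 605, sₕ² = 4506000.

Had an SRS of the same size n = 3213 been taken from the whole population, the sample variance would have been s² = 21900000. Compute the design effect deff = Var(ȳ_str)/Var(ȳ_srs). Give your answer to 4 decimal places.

Var(ȳ_str) = Σ Wₕ²(1−fₕ)sₕ²/nₕ with Wₕ = Nₕ/24424:
  Dept II: (15440/24424)²·(1−2608/15440)·17100000/2608 = 2177.6927
  Dept IV: (8984/24424)²·(1−605/8984)·4506000/605 = 939.86216
  → Var(ȳ_str) = 3117.5549.
Var(ȳ_srs) = (1 − 3213/24424)·21900000/3213 = 5919.4007.
deff = 3117.5549 / 5919.4007 = 0.5267.

0.5267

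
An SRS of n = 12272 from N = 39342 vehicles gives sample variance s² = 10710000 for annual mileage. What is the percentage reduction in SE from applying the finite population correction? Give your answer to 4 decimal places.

f = n/N = 12272/39342 = 0.31193127.
SE_no-fpc = √(s²/n) = 29.541807; SE_fpc = √((1−f)s²/n) = 24.504902.
Ratio = √(1−f) = 0.82949908. Reduction = 100·(1 − 0.82949908) = 17.0501%.

17.0501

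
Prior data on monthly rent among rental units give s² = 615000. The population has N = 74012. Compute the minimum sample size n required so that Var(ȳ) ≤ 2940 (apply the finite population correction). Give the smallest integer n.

Without fpc, n₀ = s²/D = 615000/2940 = 209.1837.
With fpc, (1 − n/N)·s²/n ≤ D requires n ≥ n₀/(1 + n₀/N) = 209.1837/(1 + 209.1837/74012) = 208.5941.
Rounding up, n = 209.

209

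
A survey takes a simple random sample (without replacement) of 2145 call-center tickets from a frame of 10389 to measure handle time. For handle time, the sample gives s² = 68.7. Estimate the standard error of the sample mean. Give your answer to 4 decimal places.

0.1594

Under SRS without replacement, Var(ȳ) = (1 − f)·s²/n with f = n/N = 2145/10389 = 0.20646838.
Var(ȳ) = (1 − 0.20646838)·68.7/2145 = 0.79353162·0.032027972 = 0.025415209.
SE(ȳ) = √(0.025415209) = 0.1594.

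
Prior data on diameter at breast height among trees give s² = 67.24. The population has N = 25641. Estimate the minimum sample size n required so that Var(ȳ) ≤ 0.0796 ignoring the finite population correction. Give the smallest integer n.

845

Without fpc, n₀ = s²/D = 67.24/0.0796 = 844.7236.
Rounding up, n = 845.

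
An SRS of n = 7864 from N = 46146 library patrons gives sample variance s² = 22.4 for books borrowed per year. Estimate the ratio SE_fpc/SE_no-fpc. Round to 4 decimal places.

0.9108

f = n/N = 7864/46146 = 0.17041564.
SE_no-fpc = √(s²/n) = 0.053370621; SE_fpc = √((1−f)s²/n) = 0.048610774.
Ratio = √(1−f) = 0.91081522.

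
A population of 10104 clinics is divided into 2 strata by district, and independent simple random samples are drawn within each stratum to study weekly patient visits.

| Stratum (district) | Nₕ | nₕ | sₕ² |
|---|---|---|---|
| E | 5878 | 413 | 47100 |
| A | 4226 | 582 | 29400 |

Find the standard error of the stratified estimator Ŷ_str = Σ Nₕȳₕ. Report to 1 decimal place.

66643.6

Var(Ŷ_str) = Σₕ Nₕ²(1 − fₕ)sₕ²/nₕ.
E: 5878²·(1 − 413/5878)·47100/413 = 3.6634528 × 10^9.
A: 4226²·(1 − 582/4226)·29400/582 = 7.7791511 × 10^8.
Sum = 4.4413679 × 10^9.
SE = √(4.4413679 × 10^9) = 66643.6.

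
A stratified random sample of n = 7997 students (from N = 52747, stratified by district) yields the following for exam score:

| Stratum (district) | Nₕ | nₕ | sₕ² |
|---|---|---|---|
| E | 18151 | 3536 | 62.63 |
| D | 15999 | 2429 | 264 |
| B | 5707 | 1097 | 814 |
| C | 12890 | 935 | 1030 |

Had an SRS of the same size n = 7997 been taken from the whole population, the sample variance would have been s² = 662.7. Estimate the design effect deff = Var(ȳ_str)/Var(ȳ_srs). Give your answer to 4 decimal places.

1.1123

Var(ȳ_str) = Σ Wₕ²(1−fₕ)sₕ²/nₕ with Wₕ = Nₕ/52747:
  E: (18151/52747)²·(1−3536/18151)·62.63/3536 = 0.0016887836
  D: (15999/52747)²·(1−2429/15999)·264/2429 = 0.0084811271
  B: (5707/52747)²·(1−1097/5707)·814/1097 = 0.0070166699
  C: (12890/52747)²·(1−935/12890)·1030/935 = 0.061014434
  → Var(ȳ_str) = 0.078201015.
Var(ȳ_srs) = (1 − 7997/52747)·662.7/7997 = 0.070304828.
deff = 0.078201015 / 0.070304828 = 1.1123.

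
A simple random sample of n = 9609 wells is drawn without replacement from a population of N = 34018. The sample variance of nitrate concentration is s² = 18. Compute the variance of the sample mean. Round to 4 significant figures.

Under SRS without replacement, Var(ȳ) = (1 − f)·s²/n with f = n/N = 9609/34018 = 0.28246811.
Var(ȳ) = (1 − 0.28246811)·18/9609 = 0.71753189·0.0018732438 = 0.0013441122.

0.001344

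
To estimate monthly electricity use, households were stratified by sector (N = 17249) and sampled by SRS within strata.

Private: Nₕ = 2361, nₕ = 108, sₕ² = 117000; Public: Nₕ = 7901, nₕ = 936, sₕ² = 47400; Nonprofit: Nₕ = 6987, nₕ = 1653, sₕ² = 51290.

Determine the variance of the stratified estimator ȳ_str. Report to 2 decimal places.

32.62

Var(ȳ_str) = Σₕ Wₕ²(1 − fₕ)sₕ²/nₕ with Wₕ = Nₕ/N, N = 17249.
Private: Wₕ = 0.13687750; term = 0.13687750²·(1 − 0.04574333)·117000/108 = 19.368297.
Public: Wₕ = 0.45805554; term = 0.45805554²·(1 − 0.11846602)·47400/936 = 9.3665106.
Nonprofit: Wₕ = 0.40506696; term = 0.40506696²·(1 − 0.23658222)·51290/1653 = 3.8866529.
Sum = 32.621461.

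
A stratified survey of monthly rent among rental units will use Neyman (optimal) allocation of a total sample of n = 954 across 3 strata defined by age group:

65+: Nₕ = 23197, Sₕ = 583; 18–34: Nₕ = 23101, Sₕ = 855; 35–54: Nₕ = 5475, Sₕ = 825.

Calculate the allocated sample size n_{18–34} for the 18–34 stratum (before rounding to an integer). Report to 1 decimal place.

Neyman allocation: nₕ = n·NₕSₕ / Σⱼ NⱼSⱼ.
Σ NⱼSⱼ = 23197·583 + 23101·855 + 5475·825 = 3.7792081 × 10^7.
n_{18–34} = 954·23101·855 / (3.7792081 × 10^7) = 498.6.

498.6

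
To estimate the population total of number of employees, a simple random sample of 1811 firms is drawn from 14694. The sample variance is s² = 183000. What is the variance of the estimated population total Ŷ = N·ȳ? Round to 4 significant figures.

1.913 × 10^10

Var(Ŷ) = N²·Var(ȳ) = N²·(1 − n/N)·s²/n.
f = 1811/14694 = 0.12324758; Var(ȳ) = 0.87675242·183000/1811 = 88.595081.
Var(Ŷ) = 14694² · 88.595081 = 1.9128886 × 10^10.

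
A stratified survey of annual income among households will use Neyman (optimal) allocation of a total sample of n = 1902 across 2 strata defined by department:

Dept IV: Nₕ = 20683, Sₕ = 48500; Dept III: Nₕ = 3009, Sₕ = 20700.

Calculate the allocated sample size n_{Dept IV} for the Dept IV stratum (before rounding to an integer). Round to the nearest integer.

Neyman allocation: nₕ = n·NₕSₕ / Σⱼ NⱼSⱼ.
Σ NⱼSⱼ = 20683·48500 + 3009·20700 = 1.0654118 × 10^9.
n_{Dept IV} = 1902·20683·48500 / (1.0654118 × 10^9) = 1791.

1791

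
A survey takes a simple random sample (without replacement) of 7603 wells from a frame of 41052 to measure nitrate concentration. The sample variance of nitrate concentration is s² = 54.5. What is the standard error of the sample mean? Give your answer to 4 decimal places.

0.0764

Under SRS without replacement, Var(ȳ) = (1 − f)·s²/n with f = n/N = 7603/41052 = 0.18520413.
Var(ȳ) = (1 − 0.18520413)·54.5/7603 = 0.81479587·0.0071682231 = 0.0058406385.
SE(ȳ) = √(0.0058406385) = 0.0764.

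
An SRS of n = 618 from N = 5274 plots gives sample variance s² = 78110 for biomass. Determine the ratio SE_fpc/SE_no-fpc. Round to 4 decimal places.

0.9396

f = n/N = 618/5274 = 0.11717861.
SE_no-fpc = √(s²/n) = 11.242401; SE_fpc = √((1−f)s²/n) = 10.5632.
Ratio = √(1−f) = 0.93958575.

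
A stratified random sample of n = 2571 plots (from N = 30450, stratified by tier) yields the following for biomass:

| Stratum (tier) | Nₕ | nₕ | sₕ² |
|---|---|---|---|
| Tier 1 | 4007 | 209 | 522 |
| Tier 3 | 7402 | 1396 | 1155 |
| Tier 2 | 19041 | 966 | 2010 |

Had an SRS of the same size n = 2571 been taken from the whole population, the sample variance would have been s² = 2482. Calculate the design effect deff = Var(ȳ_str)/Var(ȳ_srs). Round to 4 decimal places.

0.9651

Var(ȳ_str) = Σ Wₕ²(1−fₕ)sₕ²/nₕ with Wₕ = Nₕ/30450:
  Tier 1: (4007/30450)²·(1−209/4007)·522/209 = 0.040994343
  Tier 3: (7402/30450)²·(1−1396/7402)·1155/1396 = 0.039669468
  Tier 2: (19041/30450)²·(1−966/19041)·2010/966 = 0.77234688
  → Var(ȳ_str) = 0.85301069.
Var(ȳ_srs) = (1 − 2571/30450)·2482/2571 = 0.88387245.
deff = 0.85301069 / 0.88387245 = 0.9651.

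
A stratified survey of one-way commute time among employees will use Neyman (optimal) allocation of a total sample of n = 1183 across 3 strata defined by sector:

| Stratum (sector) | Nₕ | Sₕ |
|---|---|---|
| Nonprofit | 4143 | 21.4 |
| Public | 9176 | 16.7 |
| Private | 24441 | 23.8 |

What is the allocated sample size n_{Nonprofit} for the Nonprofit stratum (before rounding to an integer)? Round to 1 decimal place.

Neyman allocation: nₕ = n·NₕSₕ / Σⱼ NⱼSⱼ.
Σ NⱼSⱼ = 4143·21.4 + 9176·16.7 + 24441·23.8 = 823595.2.
n_{Nonprofit} = 1183·4143·21.4 / 823595.2 = 127.4.

127.4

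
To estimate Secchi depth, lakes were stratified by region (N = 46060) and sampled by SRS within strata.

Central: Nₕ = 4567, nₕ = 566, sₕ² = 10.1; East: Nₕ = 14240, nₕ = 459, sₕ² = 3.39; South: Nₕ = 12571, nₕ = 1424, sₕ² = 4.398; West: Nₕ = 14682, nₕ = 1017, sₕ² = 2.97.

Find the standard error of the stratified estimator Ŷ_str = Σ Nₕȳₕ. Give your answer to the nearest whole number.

1672

Var(Ŷ_str) = Σₕ Nₕ²(1 − fₕ)sₕ²/nₕ.
Central: 4567²·(1 − 566/4567)·10.1/566 = 326065.24.
East: 14240²·(1 − 459/14240)·3.39/459 = 1.4493649 × 10^6.
South: 12571²·(1 − 1424/12571)·4.398/1424 = 432785.86.
West: 14682²·(1 − 1017/14682)·2.97/1017 = 585909.25.
Sum = 2.7941253 × 10^6.
SE = √(2.7941253 × 10^6) = 1672.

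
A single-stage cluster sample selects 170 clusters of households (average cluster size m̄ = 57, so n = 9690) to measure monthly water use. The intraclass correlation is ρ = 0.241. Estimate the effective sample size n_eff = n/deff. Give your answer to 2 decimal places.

668.46

deff = 1 + (57 − 1)·0.241 = 1 + 13.496 = 14.496.
n_eff = 9690 / 14.496 = 668.46.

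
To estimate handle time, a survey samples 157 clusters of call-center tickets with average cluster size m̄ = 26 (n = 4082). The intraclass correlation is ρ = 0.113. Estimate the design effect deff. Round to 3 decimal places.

deff = 1 + (26 − 1)·0.113 = 1 + 2.825 = 3.825.

3.825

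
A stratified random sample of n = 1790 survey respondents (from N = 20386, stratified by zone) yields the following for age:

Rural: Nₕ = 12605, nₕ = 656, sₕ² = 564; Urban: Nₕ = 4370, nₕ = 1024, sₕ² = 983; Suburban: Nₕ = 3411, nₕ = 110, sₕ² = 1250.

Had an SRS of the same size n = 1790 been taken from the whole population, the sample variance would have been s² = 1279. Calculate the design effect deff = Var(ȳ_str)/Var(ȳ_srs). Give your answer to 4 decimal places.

Var(ȳ_str) = Σ Wₕ²(1−fₕ)sₕ²/nₕ with Wₕ = Nₕ/20386:
  Rural: (12605/20386)²·(1−656/12605)·564/656 = 0.31159152
  Urban: (4370/20386)²·(1−1024/4370)·983/1024 = 0.03377512
  Suburban: (3411/20386)²·(1−110/3411)·1250/110 = 0.30787933
  → Var(ȳ_str) = 0.65324597.
Var(ȳ_srs) = (1 − 1790/20386)·1279/1790 = 0.651786.
deff = 0.65324597 / 0.651786 = 1.0022.

1.0022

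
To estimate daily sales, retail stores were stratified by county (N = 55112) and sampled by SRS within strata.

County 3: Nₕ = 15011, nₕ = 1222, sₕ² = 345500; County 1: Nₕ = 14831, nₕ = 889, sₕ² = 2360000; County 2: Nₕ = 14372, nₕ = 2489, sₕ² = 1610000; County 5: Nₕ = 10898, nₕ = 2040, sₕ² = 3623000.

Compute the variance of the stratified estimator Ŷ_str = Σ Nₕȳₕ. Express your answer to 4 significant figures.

Var(Ŷ_str) = Σₕ Nₕ²(1 − fₕ)sₕ²/nₕ.
County 3: 15011²·(1 − 1222/15011)·345500/1222 = 5.8522011 × 10^10.
County 1: 14831²·(1 − 889/14831)·2360000/889 = 5.4891583 × 10^11.
County 2: 14372²·(1 − 2489/14372)·1610000/2489 = 1.1046998 × 10^11.
County 5: 10898²·(1 − 2040/10898)·3623000/2040 = 1.7144335 × 10^11.
Sum = 8.8935117 × 10^11.

8.894 × 10^11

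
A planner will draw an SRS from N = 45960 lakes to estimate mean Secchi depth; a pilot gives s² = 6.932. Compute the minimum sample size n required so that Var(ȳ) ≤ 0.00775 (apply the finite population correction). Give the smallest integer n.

Without fpc, n₀ = s²/D = 6.932/0.00775 = 894.4516.
With fpc, (1 − n/N)·s²/n ≤ D requires n ≥ n₀/(1 + n₀/N) = 894.4516/(1 + 894.4516/45960) = 877.3765.
Rounding up, n = 878.

878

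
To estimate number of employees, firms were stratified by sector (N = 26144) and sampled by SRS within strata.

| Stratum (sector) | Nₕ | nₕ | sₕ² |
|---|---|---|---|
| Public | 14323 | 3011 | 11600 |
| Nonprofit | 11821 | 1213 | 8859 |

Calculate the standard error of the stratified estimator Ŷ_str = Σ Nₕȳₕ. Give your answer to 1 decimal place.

39243.1

Var(Ŷ_str) = Σₕ Nₕ²(1 − fₕ)sₕ²/nₕ.
Public: 14323²·(1 − 3011/14323)·11600/3011 = 6.2419548 × 10^8.
Nonprofit: 11821²·(1 − 1213/11821)·8859/1213 = 9.1582318 × 10^8.
Sum = 1.5400187 × 10^9.
SE = √(1.5400187 × 10^9) = 39243.1.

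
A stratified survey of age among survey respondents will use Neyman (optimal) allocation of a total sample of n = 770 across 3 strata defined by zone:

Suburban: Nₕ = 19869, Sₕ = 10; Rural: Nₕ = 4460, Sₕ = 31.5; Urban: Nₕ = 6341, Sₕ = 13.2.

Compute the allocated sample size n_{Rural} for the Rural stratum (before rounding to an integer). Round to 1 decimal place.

255.8

Neyman allocation: nₕ = n·NₕSₕ / Σⱼ NⱼSⱼ.
Σ NⱼSⱼ = 19869·10 + 4460·31.5 + 6341·13.2 = 422881.2.
n_{Rural} = 770·4460·31.5 / 422881.2 = 255.8.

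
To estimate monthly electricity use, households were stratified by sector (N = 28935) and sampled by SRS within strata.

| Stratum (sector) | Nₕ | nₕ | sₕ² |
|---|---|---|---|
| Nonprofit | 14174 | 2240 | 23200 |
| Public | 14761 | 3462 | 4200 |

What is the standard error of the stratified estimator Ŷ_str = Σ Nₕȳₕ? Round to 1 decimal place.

44207.2

Var(Ŷ_str) = Σₕ Nₕ²(1 − fₕ)sₕ²/nₕ.
Nonprofit: 14174²·(1 − 2240/14174)·23200/2240 = 1.7519368 × 10^9.
Public: 14761²·(1 − 3462/14761)·4200/3462 = 2.0233826 × 10^8.
Sum = 1.9542751 × 10^9.
SE = √(1.9542751 × 10^9) = 44207.2.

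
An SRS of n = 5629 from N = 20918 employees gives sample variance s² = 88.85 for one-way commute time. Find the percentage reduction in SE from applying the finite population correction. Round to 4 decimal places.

14.5072

f = n/N = 5629/20918 = 0.26909838.
SE_no-fpc = √(s²/n) = 0.12563571; SE_fpc = √((1−f)s²/n) = 0.10740946.
Ratio = √(1−f) = 0.85492784. Reduction = 100·(1 − 0.85492784) = 14.5072%.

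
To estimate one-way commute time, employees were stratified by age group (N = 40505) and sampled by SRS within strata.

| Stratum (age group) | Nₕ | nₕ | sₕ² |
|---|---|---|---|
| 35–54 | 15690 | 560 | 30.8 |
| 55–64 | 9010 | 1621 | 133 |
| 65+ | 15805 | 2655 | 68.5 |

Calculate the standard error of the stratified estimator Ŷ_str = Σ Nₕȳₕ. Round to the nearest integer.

Var(Ŷ_str) = Σₕ Nₕ²(1 − fₕ)sₕ²/nₕ.
35–54: 15690²·(1 − 560/15690)·30.8/560 = 1.3056434 × 10^7.
55–64: 9010²·(1 − 1621/9010)·133/1621 = 5.4623445 × 10^6.
65+: 15805²·(1 − 2655/15805)·68.5/2655 = 5.3622406 × 10^6.
Sum = 2.3881019 × 10^7.
SE = √(2.3881019 × 10^7) = 4887.

4887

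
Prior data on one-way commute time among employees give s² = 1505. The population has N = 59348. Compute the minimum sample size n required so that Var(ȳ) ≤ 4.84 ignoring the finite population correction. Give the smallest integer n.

311

Without fpc, n₀ = s²/D = 1505/4.84 = 310.9504.
Rounding up, n = 311.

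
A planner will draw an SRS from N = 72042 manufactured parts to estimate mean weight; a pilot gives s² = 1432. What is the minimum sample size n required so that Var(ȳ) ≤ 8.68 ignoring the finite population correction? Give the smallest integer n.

Without fpc, n₀ = s²/D = 1432/8.68 = 164.9770.
Rounding up, n = 165.

165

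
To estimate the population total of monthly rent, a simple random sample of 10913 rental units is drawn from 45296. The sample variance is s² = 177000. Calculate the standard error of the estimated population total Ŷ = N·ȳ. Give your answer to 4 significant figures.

158900

Var(Ŷ) = N²·Var(ȳ) = N²·(1 − n/N)·s²/n.
f = 10913/45296 = 0.24092635; Var(ȳ) = 0.75907365·177000/10913 = 12.311558.
Var(Ŷ) = 45296² · 12.311558 = 2.5259964 × 10^10.
SE(Ŷ) = √(2.5259964 × 10^10) = 158900.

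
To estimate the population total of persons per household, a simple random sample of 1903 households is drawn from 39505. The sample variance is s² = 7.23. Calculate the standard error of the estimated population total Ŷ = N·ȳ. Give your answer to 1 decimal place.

2375.6

Var(Ŷ) = N²·Var(ȳ) = N²·(1 − n/N)·s²/n.
f = 1903/39505 = 0.04817112; Var(ȳ) = 0.95182888·7.23/1903 = 0.0036162495.
Var(Ŷ) = 39505² · 0.0036162495 = 5.6436818 × 10^6.
SE(Ŷ) = √(5.6436818 × 10^6) = 2375.6.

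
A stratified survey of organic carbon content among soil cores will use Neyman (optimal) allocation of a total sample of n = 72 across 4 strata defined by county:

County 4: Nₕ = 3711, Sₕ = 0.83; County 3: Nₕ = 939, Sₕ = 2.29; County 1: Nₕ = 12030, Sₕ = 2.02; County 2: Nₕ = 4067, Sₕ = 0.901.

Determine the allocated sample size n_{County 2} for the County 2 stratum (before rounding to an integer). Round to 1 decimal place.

7.9

Neyman allocation: nₕ = n·NₕSₕ / Σⱼ NⱼSⱼ.
Σ NⱼSⱼ = 3711·0.83 + 939·2.29 + 12030·2.02 + 4067·0.901 = 33195.407.
n_{County 2} = 72·4067·0.901 / 33195.407 = 7.9.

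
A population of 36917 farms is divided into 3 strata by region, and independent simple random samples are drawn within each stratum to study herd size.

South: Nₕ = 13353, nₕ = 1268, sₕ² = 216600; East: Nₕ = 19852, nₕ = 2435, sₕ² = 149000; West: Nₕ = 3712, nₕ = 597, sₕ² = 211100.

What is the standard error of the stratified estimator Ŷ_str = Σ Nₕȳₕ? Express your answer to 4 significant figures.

Var(Ŷ_str) = Σₕ Nₕ²(1 − fₕ)sₕ²/nₕ.
South: 13353²·(1 − 1268/13353)·216600/1268 = 2.7565426 × 10^10.
East: 19852²·(1 − 2435/19852)·149000/2435 = 2.1157528 × 10^10.
West: 3712²·(1 − 597/3712)·211100/597 = 4.0886499 × 10^9.
Sum = 5.2811604 × 10^10.
SE = √(5.2811604 × 10^10) = 229800.

229800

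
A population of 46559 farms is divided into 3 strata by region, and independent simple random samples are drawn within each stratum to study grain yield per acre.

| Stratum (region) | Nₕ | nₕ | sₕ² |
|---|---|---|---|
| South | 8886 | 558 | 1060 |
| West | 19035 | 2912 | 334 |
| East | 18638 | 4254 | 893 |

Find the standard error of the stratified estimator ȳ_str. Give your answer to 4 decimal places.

0.3272

Var(ȳ_str) = Σₕ Wₕ²(1 − fₕ)sₕ²/nₕ with Wₕ = Nₕ/N, N = 46559.
South: Wₕ = 0.19085461; term = 0.19085461²·(1 − 0.06279541)·1060/558 = 0.064850213.
West: Wₕ = 0.40883610; term = 0.40883610²·(1 − 0.15298135)·334/2912 = 0.016238524.
East: Wₕ = 0.40030928; term = 0.40030928²·(1 − 0.22824337)·893/4254 = 0.025961254.
Sum = 0.10704999.
SE = √(0.10704999) = 0.3272.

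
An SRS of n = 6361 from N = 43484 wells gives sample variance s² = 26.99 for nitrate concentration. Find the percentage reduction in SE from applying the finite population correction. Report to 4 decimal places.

f = n/N = 6361/43484 = 0.14628369.
SE_no-fpc = √(s²/n) = 0.065138649; SE_fpc = √((1−f)s²/n) = 0.060186007.
Ratio = √(1−f) = 0.92396770. Reduction = 100·(1 − 0.92396770) = 7.6032%.

7.6032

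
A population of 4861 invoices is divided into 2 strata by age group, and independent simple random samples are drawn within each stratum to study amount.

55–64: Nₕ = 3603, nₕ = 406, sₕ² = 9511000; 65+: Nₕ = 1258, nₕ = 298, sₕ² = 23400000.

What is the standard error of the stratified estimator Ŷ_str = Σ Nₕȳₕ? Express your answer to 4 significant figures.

Var(Ŷ_str) = Σₕ Nₕ²(1 − fₕ)sₕ²/nₕ.
55–64: 3603²·(1 − 406/3603)·9511000/406 = 2.6984045 × 10^11.
65+: 1258²·(1 − 298/1258)·23400000/298 = 9.4831248 × 10^10.
Sum = 3.646717 × 10^11.
SE = √(3.646717 × 10^11) = 603900.

603900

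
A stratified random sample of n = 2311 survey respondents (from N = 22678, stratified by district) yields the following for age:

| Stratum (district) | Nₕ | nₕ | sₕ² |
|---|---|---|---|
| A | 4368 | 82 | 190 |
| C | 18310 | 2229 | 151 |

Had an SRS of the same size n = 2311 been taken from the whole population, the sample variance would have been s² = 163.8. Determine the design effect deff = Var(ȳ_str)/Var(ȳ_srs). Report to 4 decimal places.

Var(ȳ_str) = Σ Wₕ²(1−fₕ)sₕ²/nₕ with Wₕ = Nₕ/22678:
  A: (4368/22678)²·(1−82/4368)·190/82 = 0.084346107
  C: (18310/22678)²·(1−2229/18310)·151/2229 = 0.038784551
  → Var(ȳ_str) = 0.12313066.
Var(ȳ_srs) = (1 − 2311/22678)·163.8/2311 = 0.063655548.
deff = 0.12313066 / 0.063655548 = 1.9343.

1.9343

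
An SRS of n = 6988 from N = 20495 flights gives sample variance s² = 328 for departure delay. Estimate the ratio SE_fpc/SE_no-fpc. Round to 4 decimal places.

f = n/N = 6988/20495 = 0.34096121.
SE_no-fpc = √(s²/n) = 0.21665089; SE_fpc = √((1−f)s²/n) = 0.1758798.
Ratio = √(1−f) = 0.81181204.

0.8118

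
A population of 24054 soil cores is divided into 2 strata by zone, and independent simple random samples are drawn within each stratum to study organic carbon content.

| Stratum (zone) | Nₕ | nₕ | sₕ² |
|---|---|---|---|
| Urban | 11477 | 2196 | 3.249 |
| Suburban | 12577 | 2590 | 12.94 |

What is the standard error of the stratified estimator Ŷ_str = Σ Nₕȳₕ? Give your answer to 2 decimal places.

886.08

Var(Ŷ_str) = Σₕ Nₕ²(1 − fₕ)sₕ²/nₕ.
Urban: 11477²·(1 − 2196/11477)·3.249/2196 = 157594.31.
Suburban: 12577²·(1 − 2590/12577)·12.94/2590 = 627547.53.
Sum = 785141.84.
SE = √(785141.84) = 886.08.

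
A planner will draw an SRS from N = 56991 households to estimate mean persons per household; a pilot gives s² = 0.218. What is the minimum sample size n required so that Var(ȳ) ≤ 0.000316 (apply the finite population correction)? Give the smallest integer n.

682

Without fpc, n₀ = s²/D = 0.218/0.000316 = 689.8734.
With fpc, (1 − n/N)·s²/n ≤ D requires n ≥ n₀/(1 + n₀/N) = 689.8734/(1 + 689.8734/56991) = 681.6224.
Rounding up, n = 682.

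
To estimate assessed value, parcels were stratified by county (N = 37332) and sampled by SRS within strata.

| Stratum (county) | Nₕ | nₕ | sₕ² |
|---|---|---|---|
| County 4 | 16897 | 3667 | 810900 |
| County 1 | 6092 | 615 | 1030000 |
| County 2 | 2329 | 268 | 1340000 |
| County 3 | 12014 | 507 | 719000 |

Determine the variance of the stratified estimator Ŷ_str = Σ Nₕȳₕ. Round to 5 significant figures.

3.2537 × 10^11

Var(Ŷ_str) = Σₕ Nₕ²(1 − fₕ)sₕ²/nₕ.
County 4: 16897²·(1 − 3667/16897)·810900/3667 = 4.943401 × 10^10.
County 1: 6092²·(1 − 615/6092)·1030000/615 = 5.5881074 × 10^10.
County 2: 2329²·(1 − 268/2329)·1340000/268 = 2.4000345 × 10^10.
County 3: 12014²·(1 − 507/12014)·719000/507 = 1.9605173 × 10^11.
Sum = 3.2536716 × 10^11.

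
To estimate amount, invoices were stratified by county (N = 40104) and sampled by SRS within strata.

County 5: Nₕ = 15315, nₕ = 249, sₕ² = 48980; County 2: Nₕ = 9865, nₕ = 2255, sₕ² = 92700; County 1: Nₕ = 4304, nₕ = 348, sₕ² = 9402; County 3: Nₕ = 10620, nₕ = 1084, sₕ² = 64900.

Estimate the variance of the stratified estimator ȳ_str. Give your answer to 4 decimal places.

Var(ȳ_str) = Σₕ Wₕ²(1 − fₕ)sₕ²/nₕ with Wₕ = Nₕ/N, N = 40104.
County 5: Wₕ = 0.38188211; term = 0.38188211²·(1 − 0.01625857)·48980/249 = 28.22013.
County 2: Wₕ = 0.24598544; term = 0.24598544²·(1 − 0.22858591)·92700/2255 = 1.9188435.
County 1: Wₕ = 0.10732097; term = 0.10732097²·(1 − 0.08085502)·9402/348 = 0.28601853.
County 3: Wₕ = 0.26481149; term = 0.26481149²·(1 − 0.10207156)·64900/1084 = 3.7699083.
Sum = 34.1949.

34.1949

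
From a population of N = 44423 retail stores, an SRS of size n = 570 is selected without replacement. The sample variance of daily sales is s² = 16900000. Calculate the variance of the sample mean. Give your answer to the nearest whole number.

Under SRS without replacement, Var(ȳ) = (1 − f)·s²/n with f = n/N = 570/44423 = 0.01283119.
Var(ȳ) = (1 − 0.01283119)·16900000/570 = 0.98716881·29649.123 = 29268.689.

29269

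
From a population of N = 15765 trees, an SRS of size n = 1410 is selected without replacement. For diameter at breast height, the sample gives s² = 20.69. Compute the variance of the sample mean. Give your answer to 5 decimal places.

0.01336

Under SRS without replacement, Var(ȳ) = (1 − f)·s²/n with f = n/N = 1410/15765 = 0.08943863.
Var(ȳ) = (1 − 0.08943863)·20.69/1410 = 0.91056137·0.014673759 = 0.013361358.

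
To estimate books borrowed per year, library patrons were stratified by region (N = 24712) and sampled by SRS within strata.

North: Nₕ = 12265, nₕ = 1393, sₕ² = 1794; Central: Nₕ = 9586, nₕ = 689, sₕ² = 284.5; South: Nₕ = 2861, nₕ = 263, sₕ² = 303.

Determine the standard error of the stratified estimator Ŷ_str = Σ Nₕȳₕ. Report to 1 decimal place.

Var(Ŷ_str) = Σₕ Nₕ²(1 − fₕ)sₕ²/nₕ.
North: 12265²·(1 − 1393/12265)·1794/1393 = 1.7173085 × 10^8.
Central: 9586²·(1 − 689/9586)·284.5/689 = 3.5216328 × 10^7.
South: 2861²·(1 − 263/2861)·303/263 = 8.5633537 × 10^6.
Sum = 2.1551053 × 10^8.
SE = √(2.1551053 × 10^8) = 14680.3.

14680.3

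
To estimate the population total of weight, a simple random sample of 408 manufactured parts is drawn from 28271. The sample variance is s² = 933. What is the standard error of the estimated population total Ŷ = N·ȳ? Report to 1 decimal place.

Var(Ŷ) = N²·Var(ȳ) = N²·(1 − n/N)·s²/n.
f = 408/28271 = 0.01443175; Var(ȳ) = 0.98556825·933/408 = 2.2537627.
Var(Ŷ) = 28271² · 2.2537627 = 1.8013186 × 10^9.
SE(Ŷ) = √(1.8013186 × 10^9) = 42441.9.

42441.9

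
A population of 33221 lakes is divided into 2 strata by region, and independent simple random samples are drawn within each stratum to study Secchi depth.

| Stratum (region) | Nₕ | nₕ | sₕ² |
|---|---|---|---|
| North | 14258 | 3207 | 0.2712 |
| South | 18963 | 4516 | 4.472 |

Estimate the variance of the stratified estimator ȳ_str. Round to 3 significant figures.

2.58 × 10^-4

Var(ȳ_str) = Σₕ Wₕ²(1 − fₕ)sₕ²/nₕ with Wₕ = Nₕ/N, N = 33221.
North: Wₕ = 0.42918636; term = 0.42918636²·(1 − 0.22492636)·0.2712/3207 = 1.2073287 × 10^-5.
South: Wₕ = 0.57081364; term = 0.57081364²·(1 − 0.23814797)·4.472/4516 = 2.4581432 × 10^-4.
Sum = 2.5788761 × 10^-4.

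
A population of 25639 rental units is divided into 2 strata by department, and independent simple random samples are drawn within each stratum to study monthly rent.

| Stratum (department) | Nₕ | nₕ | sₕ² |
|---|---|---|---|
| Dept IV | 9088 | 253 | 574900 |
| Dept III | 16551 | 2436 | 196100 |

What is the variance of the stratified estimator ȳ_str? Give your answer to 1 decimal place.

Var(ȳ_str) = Σₕ Wₕ²(1 − fₕ)sₕ²/nₕ with Wₕ = Nₕ/N, N = 25639.
Dept IV: Wₕ = 0.35446000; term = 0.35446000²·(1 − 0.02783891)·574900/253 = 277.55209.
Dept III: Wₕ = 0.64554000; term = 0.64554000²·(1 − 0.14718144)·196100/2436 = 28.609039.
Sum = 306.16113.

306.2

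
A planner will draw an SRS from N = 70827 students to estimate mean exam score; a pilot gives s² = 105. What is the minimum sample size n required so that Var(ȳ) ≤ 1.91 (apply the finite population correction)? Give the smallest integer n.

55

Without fpc, n₀ = s²/D = 105/1.91 = 54.9738.
With fpc, (1 − n/N)·s²/n ≤ D requires n ≥ n₀/(1 + n₀/N) = 54.9738/(1 + 54.9738/70827) = 54.9312.
Rounding up, n = 55.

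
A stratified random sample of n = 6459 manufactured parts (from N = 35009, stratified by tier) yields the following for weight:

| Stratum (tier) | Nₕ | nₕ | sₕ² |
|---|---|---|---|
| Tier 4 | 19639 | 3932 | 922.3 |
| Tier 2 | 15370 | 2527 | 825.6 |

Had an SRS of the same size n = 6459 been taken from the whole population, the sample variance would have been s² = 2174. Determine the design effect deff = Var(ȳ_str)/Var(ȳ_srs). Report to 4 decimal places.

0.4068

Var(ȳ_str) = Σ Wₕ²(1−fₕ)sₕ²/nₕ with Wₕ = Nₕ/35009:
  Tier 4: (19639/35009)²·(1−3932/19639)·922.3/3932 = 0.059035317
  Tier 2: (15370/35009)²·(1−2527/15370)·825.6/2527 = 0.052619338
  → Var(ȳ_str) = 0.11165466.
Var(ȳ_srs) = (1 − 6459/35009)·2174/6459 = 0.27448629.
deff = 0.11165466 / 0.27448629 = 0.4068.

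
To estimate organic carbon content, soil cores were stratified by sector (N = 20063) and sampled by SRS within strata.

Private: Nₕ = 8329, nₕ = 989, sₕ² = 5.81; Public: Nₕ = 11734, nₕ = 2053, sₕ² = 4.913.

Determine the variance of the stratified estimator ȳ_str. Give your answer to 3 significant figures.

0.00157

Var(ȳ_str) = Σₕ Wₕ²(1 − fₕ)sₕ²/nₕ with Wₕ = Nₕ/N, N = 20063.
Private: Wₕ = 0.41514230; term = 0.41514230²·(1 − 0.11874175)·5.81/989 = 8.922304 × 10^-4.
Public: Wₕ = 0.58485770; term = 0.58485770²·(1 − 0.17496165)·4.913/2053 = 6.7535539 × 10^-4.
Sum = 0.0015675858.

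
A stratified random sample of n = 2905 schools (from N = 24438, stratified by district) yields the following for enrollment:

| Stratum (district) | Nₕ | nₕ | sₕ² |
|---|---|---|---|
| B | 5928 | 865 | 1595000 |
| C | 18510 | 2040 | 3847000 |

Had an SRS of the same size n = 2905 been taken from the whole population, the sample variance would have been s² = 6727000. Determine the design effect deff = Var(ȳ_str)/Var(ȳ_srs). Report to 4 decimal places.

0.5172

Var(ȳ_str) = Σ Wₕ²(1−fₕ)sₕ²/nₕ with Wₕ = Nₕ/24438:
  B: (5928/24438)²·(1−865/5928)·1595000/865 = 92.667913
  C: (18510/24438)²·(1−2040/18510)·3847000/2040 = 962.63293
  → Var(ȳ_str) = 1055.3008.
Var(ȳ_srs) = (1 − 2905/24438)·6727000/2905 = 2040.3946.
deff = 1055.3008 / 2040.3946 = 0.5172.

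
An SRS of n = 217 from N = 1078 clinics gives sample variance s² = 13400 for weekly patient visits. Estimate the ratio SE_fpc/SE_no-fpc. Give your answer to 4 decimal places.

f = n/N = 217/1078 = 0.20129870.
SE_no-fpc = √(s²/n) = 7.8581901; SE_fpc = √((1−f)s²/n) = 7.0228716.
Ratio = √(1−f) = 0.89370090.

0.8937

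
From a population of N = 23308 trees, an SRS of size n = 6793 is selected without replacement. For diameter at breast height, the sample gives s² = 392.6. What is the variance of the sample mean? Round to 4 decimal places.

Under SRS without replacement, Var(ȳ) = (1 − f)·s²/n with f = n/N = 6793/23308 = 0.29144500.
Var(ȳ) = (1 − 0.29144500)·392.6/6793 = 0.70855500·0.057794789 = 0.040950787.

0.0410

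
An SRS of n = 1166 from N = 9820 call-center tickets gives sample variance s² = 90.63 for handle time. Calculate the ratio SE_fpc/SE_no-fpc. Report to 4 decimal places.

f = n/N = 1166/9820 = 0.11873727.
SE_no-fpc = √(s²/n) = 0.27879611; SE_fpc = √((1−f)s²/n) = 0.26172151.
Ratio = √(1−f) = 0.93875595.

0.9388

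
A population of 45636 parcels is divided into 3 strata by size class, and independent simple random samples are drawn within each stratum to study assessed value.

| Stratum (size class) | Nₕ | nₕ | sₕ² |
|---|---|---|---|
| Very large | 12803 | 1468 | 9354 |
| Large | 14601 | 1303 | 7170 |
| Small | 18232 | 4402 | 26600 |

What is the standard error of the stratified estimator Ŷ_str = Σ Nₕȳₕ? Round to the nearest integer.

59303

Var(Ŷ_str) = Σₕ Nₕ²(1 − fₕ)sₕ²/nₕ.
Very large: 12803²·(1 − 1468/12803)·9354/1468 = 9.2470793 × 10^8.
Large: 14601²·(1 − 1303/14601)·7170/1303 = 1.0684241 × 10^9.
Small: 18232²·(1 − 4402/18232)·26600/4402 = 1.5236601 × 10^9.
Sum = 3.5167921 × 10^9.
SE = √(3.5167921 × 10^9) = 59303.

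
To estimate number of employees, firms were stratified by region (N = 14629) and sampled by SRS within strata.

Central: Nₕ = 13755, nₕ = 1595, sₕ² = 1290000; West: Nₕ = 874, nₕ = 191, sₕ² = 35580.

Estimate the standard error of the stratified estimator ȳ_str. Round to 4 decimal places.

25.1522

Var(ȳ_str) = Σₕ Wₕ²(1 − fₕ)sₕ²/nₕ with Wₕ = Nₕ/N, N = 14629.
Central: Wₕ = 0.94025566; term = 0.94025566²·(1 − 0.11595783)·1290000/1595 = 632.11182.
West: Wₕ = 0.05974434; term = 0.05974434²·(1 − 0.21853547)·35580/191 = 0.51960753.
Sum = 632.63143.
SE = √(632.63143) = 25.1522.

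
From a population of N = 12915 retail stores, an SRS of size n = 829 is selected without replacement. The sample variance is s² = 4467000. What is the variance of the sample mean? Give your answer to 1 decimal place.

Under SRS without replacement, Var(ȳ) = (1 − f)·s²/n with f = n/N = 829/12915 = 0.06418893.
Var(ȳ) = (1 − 0.06418893)·4467000/829 = 0.93581107·5388.4198 = 5042.5429.

5042.5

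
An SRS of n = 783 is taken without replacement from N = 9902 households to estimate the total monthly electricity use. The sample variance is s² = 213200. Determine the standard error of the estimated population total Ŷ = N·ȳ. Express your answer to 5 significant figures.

Var(Ŷ) = N²·Var(ȳ) = N²·(1 − n/N)·s²/n.
f = 783/9902 = 0.07907493; Var(ȳ) = 0.92092507·213200/783 = 250.75508.
Var(Ŷ) = 9902² · 250.75508 = 2.4586436 × 10^10.
SE(Ŷ) = √(2.4586436 × 10^10) = 156800.

156800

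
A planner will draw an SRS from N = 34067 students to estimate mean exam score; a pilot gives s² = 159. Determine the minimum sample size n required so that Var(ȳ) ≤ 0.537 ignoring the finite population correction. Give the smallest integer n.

297

Without fpc, n₀ = s²/D = 159/0.537 = 296.0894.
Rounding up, n = 297.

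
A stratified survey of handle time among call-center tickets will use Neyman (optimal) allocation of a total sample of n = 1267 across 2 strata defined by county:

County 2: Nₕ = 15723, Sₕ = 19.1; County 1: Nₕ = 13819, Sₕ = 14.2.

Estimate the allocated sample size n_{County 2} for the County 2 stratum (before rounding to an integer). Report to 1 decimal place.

766.3

Neyman allocation: nₕ = n·NₕSₕ / Σⱼ NⱼSⱼ.
Σ NⱼSⱼ = 15723·19.1 + 13819·14.2 = 496539.1.
n_{County 2} = 1267·15723·19.1 / 496539.1 = 766.3.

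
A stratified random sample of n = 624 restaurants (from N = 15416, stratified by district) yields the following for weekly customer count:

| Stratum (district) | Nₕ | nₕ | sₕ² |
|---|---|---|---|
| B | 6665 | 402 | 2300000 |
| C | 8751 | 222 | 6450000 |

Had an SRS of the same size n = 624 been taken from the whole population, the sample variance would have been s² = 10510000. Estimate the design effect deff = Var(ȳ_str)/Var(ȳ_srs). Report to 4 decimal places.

0.6268

Var(ȳ_str) = Σ Wₕ²(1−fₕ)sₕ²/nₕ with Wₕ = Nₕ/15416:
  B: (6665/15416)²·(1−402/6665)·2300000/402 = 1004.9419
  C: (8751/15416)²·(1−222/8751)·6450000/222 = 9124.7114
  → Var(ȳ_str) = 10129.653.
Var(ȳ_srs) = (1 − 624/15416)·10510000/624 = 16161.19.
deff = 10129.653 / 16161.19 = 0.6268.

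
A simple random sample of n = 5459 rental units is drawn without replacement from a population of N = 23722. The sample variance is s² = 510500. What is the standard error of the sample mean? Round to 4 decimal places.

Under SRS without replacement, Var(ȳ) = (1 − f)·s²/n with f = n/N = 5459/23722 = 0.23012394.
Var(ȳ) = (1 − 0.23012394)·510500/5459 = 0.76987606·93.515296 = 71.995188.
SE(ȳ) = √(71.995188) = 8.4850.

8.4850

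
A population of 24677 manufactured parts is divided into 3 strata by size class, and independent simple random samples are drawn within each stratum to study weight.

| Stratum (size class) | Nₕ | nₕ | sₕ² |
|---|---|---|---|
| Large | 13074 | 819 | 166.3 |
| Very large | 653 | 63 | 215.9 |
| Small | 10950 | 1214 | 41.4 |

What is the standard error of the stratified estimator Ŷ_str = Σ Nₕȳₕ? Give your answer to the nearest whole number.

6123

Var(Ŷ_str) = Σₕ Nₕ²(1 − fₕ)sₕ²/nₕ.
Large: 13074²·(1 − 819/13074)·166.3/819 = 3.2533452 × 10^7.
Very large: 653²·(1 − 63/653)·215.9/63 = 1.3203142 × 10^6.
Small: 10950²·(1 − 1214/10950)·41.4/1214 = 3.635602 × 10^6.
Sum = 3.7489368 × 10^7.
SE = √(3.7489368 × 10^7) = 6123.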